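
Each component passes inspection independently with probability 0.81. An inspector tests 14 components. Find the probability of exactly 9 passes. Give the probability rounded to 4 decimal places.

0.0744

X ~ Binomial(n=14, p=0.81).
P(X=9) = C(14,9) · p^9 · (1−p)^5
= 2002 · 0.15009 · 0.00024761 = 0.074404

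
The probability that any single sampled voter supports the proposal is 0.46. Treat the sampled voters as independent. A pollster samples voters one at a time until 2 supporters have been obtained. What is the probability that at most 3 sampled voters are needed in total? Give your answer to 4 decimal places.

Finishing within 3 sampled voters ⇔ at least 2 successes in the first 3. With X ~ Binomial(3, 0.46), P(Y ≤ 3) = 1 − P(X ≤ 1).
  k=0: C(3,0)·0.46^0·0.54^3 = 0.157464
  k=1: C(3,1)·0.46^1·0.54^2 = 0.402408
1 − 0.559872 = 0.440128

0.4401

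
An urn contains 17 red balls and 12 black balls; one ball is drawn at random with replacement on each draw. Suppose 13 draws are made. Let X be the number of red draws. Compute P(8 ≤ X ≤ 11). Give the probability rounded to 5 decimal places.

X ~ Binomial(13, 0.586207); P(8 ≤ X ≤ 11) = Σ C(13,k) p^k (1−p)^(13−k) over k:
  k=8: C(13,8)·0.586207^8·0.413793^5 = 0.2177219
  k=9: C(13,9)·0.586207^9·0.413793^4 = 0.1713552
  k=10: C(13,10)·0.586207^10·0.413793^3 = 0.0971013
  k=11: C(13,11)·0.586207^11·0.413793^2 = 0.0375164
Total = 0.5236949

0.52369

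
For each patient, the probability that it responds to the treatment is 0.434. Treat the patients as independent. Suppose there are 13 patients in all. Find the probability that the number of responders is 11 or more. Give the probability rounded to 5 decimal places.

X ~ Binomial(13, 0.434); P(X ≥ 11) = Σ C(13,k) p^k (1−p)^(13−k) over k:
  k=11: C(13,11)·0.434^11·0.566^2 = 0.0025711
  k=12: C(13,12)·0.434^12·0.566^1 = 0.0003286
  k=13: C(13,13)·0.434^13·0.566^0 = 0.0000194
Total = 0.0029190

0.00292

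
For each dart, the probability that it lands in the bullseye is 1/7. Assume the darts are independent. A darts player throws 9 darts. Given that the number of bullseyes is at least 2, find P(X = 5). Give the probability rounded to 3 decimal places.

0.011

X ~ Binomial(9, 0.142857). Want P(X=5 | X≥2) = P(X=5) / P(X≥2).
P(X=5) = C(9,5)·0.142857^5·0.857143^4 = 0.00405
P(X≥2) = 1 − 0.24973 − 0.37460 = 0.37566
Ratio = 0.00405 / 0.37566 = 0.01077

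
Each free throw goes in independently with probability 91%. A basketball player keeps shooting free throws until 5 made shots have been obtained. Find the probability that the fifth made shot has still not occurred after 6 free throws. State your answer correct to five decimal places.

0.09515

Needing more than 6 free throws ⇔ fewer than 5 successes in the first 6. With X ~ Binomial(6, 0.91), P(Y > 6) = P(X ≤ 4).
  k=0: C(6,0)·0.91^0·0.09^6 = 0.0000005
  k=1: C(6,1)·0.91^1·0.09^5 = 0.0000322
  k=2: C(6,2)·0.91^2·0.09^4 = 0.0008150
  k=3: C(6,3)·0.91^3·0.09^3 = 0.0109871
  k=4: C(6,4)·0.91^4·0.09^2 = 0.0833186
P(X ≤ 4) = 0.0951534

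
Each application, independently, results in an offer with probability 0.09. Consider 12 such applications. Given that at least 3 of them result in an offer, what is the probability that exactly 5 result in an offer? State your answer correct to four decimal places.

X ~ Binomial(12, 0.09). Want P(X=5 | X≥3) = P(X=5) / P(X≥3).
P(X=5) = C(12,5)·0.09^5·0.91^7 = 0.002417
P(X≥3) = 1 − 0.322475 − 0.382718 − 0.208182 = 0.086624
Ratio = 0.002417 / 0.086624 = 0.027899

0.0279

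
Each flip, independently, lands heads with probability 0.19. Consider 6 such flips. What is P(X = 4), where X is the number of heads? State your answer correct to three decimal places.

0.013

X ~ Binomial(n=6, p=0.19).
P(X=4) = C(6,4) · p^4 · (1−p)^2
= 15 · 0.0013032 · 0.6561 = 0.01283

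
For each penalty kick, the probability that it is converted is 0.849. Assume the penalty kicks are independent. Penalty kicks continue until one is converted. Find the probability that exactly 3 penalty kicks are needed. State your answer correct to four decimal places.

Geometric (trials to first success), p = 0.849.
P(Y = 3) = (1−p)^2 · p = 0.022801 · 0.849 = 0.019358

0.0194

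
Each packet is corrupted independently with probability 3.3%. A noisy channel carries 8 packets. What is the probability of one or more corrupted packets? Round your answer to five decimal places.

P(at least one) = 1 − P(none) = 1 − (1 − 0.033)^8
= 1 − 0.7645604 = 0.2354396

0.23544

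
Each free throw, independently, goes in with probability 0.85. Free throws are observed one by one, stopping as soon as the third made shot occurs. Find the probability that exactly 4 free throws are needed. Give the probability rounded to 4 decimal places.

Y = trial on which the third success occurs; negative binomial, r=3, p=0.85.
P(Y=4) = C(3,2) · p^3 · (1−p)^1
= 3 · 0.61413 · 0.15 = 0.276356

0.2764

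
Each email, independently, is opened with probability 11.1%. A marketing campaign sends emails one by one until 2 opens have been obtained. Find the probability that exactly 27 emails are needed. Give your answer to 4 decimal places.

Y = trial on which the second success occurs; negative binomial, r=2, p=0.111.
P(Y=27) = C(26,1) · p^2 · (1−p)^25
= 26 · 0.012321 · 0.052789 = 0.016911

0.0169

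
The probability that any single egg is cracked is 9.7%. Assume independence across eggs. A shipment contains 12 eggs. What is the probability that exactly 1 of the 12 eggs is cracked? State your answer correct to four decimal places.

X ~ Binomial(n=12, p=0.097).
P(X=1) = C(12,1) · p^1 · (1−p)^11
= 12 · 0.097 · 0.32551 = 0.378894

0.3789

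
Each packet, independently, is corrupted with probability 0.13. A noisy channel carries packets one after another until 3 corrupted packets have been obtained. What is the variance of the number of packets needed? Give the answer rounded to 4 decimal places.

154.4379

Y = total packets until the third success; negative binomial with r=3, p=0.13.
Var(Y) = r(1−p)/p² = 3·0.87 / 0.13² = 154.437870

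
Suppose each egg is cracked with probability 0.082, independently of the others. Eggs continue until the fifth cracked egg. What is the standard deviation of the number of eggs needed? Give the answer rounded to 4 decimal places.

26.1272

Y = total eggs until the fifth success; negative binomial with r=5, p=0.082.
SD(Y) = √[r(1−p)/p²] = √(682.629387) = 26.127177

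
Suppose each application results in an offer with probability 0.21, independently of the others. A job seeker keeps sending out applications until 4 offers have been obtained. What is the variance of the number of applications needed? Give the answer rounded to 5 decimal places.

71.65533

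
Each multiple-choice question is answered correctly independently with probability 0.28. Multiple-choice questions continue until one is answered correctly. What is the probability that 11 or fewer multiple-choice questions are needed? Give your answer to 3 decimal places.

Y = number of multiple-choice questions to the first success; geometric, p = 0.28.
P(Y ≤ 11) = 1 − (1−p)^11 = 1 − 0.02696 = 0.97304

0.973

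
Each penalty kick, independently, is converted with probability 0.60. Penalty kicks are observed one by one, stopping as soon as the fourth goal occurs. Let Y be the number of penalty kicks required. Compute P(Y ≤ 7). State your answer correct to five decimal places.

0.71021

Finishing within 7 penalty kicks ⇔ at least 4 successes in the first 7. With X ~ Binomial(7, 0.60), P(Y ≤ 7) = 1 − P(X ≤ 3).
  k=0: C(7,0)·0.60^0·0.40^7 = 0.0016384
  k=1: C(7,1)·0.60^1·0.40^6 = 0.0172032
  k=2: C(7,2)·0.60^2·0.40^5 = 0.0774144
  k=3: C(7,3)·0.60^3·0.40^4 = 0.1935360
1 − 0.2897920 = 0.7102080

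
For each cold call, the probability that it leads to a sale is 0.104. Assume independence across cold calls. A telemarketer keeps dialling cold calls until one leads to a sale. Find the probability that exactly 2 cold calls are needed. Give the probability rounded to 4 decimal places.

0.0932

Geometric (trials to first success), p = 0.104.
P(Y = 2) = (1−p)^1 · p = 0.896 · 0.104 = 0.093184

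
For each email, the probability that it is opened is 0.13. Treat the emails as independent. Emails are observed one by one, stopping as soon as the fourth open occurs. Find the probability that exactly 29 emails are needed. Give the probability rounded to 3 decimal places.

Y = trial on which the fourth success occurs; negative binomial, r=4, p=0.13.
P(Y=29) = C(28,3) · p^4 · (1−p)^25
= 3276 · 0.00028561 · 0.03076 = 0.02878

0.029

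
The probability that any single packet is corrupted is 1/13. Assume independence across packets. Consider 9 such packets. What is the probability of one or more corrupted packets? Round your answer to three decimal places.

0.513

P(at least one) = 1 − P(none) = 1 − (1 − 0.076923)^9
= 1 − 0.48657 = 0.51343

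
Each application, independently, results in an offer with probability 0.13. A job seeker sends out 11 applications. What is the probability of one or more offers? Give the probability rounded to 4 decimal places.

P(at least one) = 1 − P(none) = 1 − (1 − 0.13)^11
= 1 − 0.216128 = 0.783872

0.7839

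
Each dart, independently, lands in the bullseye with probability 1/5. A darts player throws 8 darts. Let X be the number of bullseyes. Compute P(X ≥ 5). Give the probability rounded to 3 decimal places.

X ~ Binomial(8, 0.20); P(X ≥ 5) = Σ C(8,k) p^k (1−p)^(8−k) over k:
  k=5: C(8,5)·0.20^5·0.80^3 = 0.00918
  k=6: C(8,6)·0.20^6·0.80^2 = 0.00115
  k=7: C(8,7)·0.20^7·0.80^1 = 0.00008
  k=8: C(8,8)·0.20^8·0.80^0 = 0.00000
Total = 0.01041

0.010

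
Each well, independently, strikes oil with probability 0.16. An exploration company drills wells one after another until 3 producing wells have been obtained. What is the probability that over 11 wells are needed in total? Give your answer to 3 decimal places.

0.748

Needing more than 11 wells ⇔ fewer than 3 successes in the first 11. With X ~ Binomial(11, 0.16), P(Y > 11) = P(X ≤ 2).
  k=0: C(11,0)·0.16^0·0.84^11 = 0.14692
  k=1: C(11,1)·0.16^1·0.84^10 = 0.30783
  k=2: C(11,2)·0.16^2·0.84^9 = 0.29317
P(X ≤ 2) = 0.74791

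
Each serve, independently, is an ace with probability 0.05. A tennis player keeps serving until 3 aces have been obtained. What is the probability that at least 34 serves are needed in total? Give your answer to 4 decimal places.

Needing more than 33 serves ⇔ fewer than 3 successes in the first 33. With X ~ Binomial(33, 0.05), P(Y > 33) = P(X ≤ 2).
  k=0: C(33,0)·0.05^0·0.95^33 = 0.184026
  k=1: C(33,1)·0.05^1·0.95^32 = 0.319624
  k=2: C(33,2)·0.05^2·0.95^31 = 0.269157
P(X ≤ 2) = 0.772807

0.7728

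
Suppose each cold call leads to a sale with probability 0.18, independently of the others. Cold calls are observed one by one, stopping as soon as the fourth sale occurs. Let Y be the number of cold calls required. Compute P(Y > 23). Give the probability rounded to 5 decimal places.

0.38512

Needing more than 23 cold calls ⇔ fewer than 4 successes in the first 23. With X ~ Binomial(23, 0.18), P(Y > 23) = P(X ≤ 3).
  k=0: C(23,0)·0.18^0·0.82^23 = 0.0104164
  k=1: C(23,1)·0.18^1·0.82^22 = 0.0525902
  k=2: C(23,2)·0.18^2·0.82^21 = 0.1269862
  k=3: C(23,3)·0.18^3·0.82^20 = 0.1951251
P(X ≤ 3) = 0.3851179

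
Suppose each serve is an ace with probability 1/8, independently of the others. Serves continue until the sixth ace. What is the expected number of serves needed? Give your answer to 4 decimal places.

Y = total serves until the sixth success; negative binomial with r=6, p=0.125.
E[Y] = r / p = 6 / 0.125 = 48.000000

48.0000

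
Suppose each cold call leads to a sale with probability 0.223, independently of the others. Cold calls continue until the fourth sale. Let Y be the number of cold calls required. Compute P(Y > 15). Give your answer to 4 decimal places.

0.5613

Needing more than 15 cold calls ⇔ fewer than 4 successes in the first 15. With X ~ Binomial(15, 0.223), P(Y > 15) = P(X ≤ 3).
  k=0: C(15,0)·0.223^0·0.777^15 = 0.022715
  k=1: C(15,1)·0.223^1·0.777^14 = 0.097789
  k=2: C(15,2)·0.223^2·0.777^13 = 0.196459
  k=3: C(15,3)·0.223^3·0.777^12 = 0.244331
P(X ≤ 3) = 0.561294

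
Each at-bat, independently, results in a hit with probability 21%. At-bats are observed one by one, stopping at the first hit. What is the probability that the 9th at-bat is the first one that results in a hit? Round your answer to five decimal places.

Geometric (trials to first success), p = 0.21.
P(Y = 9) = (1−p)^8 · p = 0.15171 · 0.21 = 0.0318593

0.03186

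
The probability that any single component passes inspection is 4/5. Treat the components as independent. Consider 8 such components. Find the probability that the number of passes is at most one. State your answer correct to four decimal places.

X ~ Binomial(8, 0.80); P(X ≤ 1) = Σ C(8,k) p^k (1−p)^(8−k) over k:
  k=0: C(8,0)·0.80^0·0.20^8 = 0.000003
  k=1: C(8,1)·0.80^1·0.20^7 = 0.000082
Total = 0.000084

0.0001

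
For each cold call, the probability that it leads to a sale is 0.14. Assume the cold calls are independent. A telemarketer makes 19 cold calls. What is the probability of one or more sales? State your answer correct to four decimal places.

0.9431

P(at least one) = 1 − P(none) = 1 − (1 − 0.14)^19
= 1 − 0.056947 = 0.943053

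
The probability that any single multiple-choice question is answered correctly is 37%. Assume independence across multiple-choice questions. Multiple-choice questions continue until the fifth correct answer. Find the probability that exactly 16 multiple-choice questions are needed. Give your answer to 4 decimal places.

Y = trial on which the fifth success occurs; negative binomial, r=5, p=0.37.
P(Y=16) = C(15,4) · p^5 · (1−p)^11
= 1365 · 0.0069344 · 0.0062051 = 0.058734

0.0587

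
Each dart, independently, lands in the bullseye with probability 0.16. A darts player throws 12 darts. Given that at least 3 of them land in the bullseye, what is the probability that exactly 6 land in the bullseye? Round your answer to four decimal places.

0.0182

X ~ Binomial(12, 0.16). Want P(X=6 | X≥3) = P(X=6) / P(X≥3).
P(X=6) = C(12,6)·0.16^6·0.84^6 = 0.005446
P(X≥3) = 1 − 0.123410 − 0.282081 − 0.295513 = 0.298996
Ratio = 0.005446 / 0.298996 = 0.018214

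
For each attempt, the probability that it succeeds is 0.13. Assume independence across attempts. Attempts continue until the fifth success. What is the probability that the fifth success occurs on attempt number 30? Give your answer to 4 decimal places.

Y = trial on which the fifth success occurs; negative binomial, r=5, p=0.13.
P(Y=30) = C(29,4) · p^5 · (1−p)^25
= 23751 · 3.7129e-05 · 0.03076 = 0.027126

0.0271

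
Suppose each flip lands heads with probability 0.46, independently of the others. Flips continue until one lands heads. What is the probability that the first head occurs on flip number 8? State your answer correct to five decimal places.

Geometric (trials to first success), p = 0.46.
P(Y = 8) = (1−p)^7 · p = 0.013389 · 0.46 = 0.0061591

0.00616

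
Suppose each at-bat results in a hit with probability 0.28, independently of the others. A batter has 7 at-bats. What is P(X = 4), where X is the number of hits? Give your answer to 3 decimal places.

X ~ Binomial(n=7, p=0.28).
P(X=4) = C(7,4) · p^4 · (1−p)^3
= 35 · 0.0061466 · 0.37325 = 0.08030

0.080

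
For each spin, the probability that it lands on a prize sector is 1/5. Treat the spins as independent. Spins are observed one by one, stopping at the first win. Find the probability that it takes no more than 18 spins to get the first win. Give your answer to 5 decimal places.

0.98199

Y = number of spins to the first success; geometric, p = 0.20.
P(Y ≤ 18) = 1 − (1−p)^18 = 1 − 0.0180144 = 0.9819856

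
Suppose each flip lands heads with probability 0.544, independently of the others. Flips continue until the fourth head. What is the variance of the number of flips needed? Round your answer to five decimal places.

Y = total flips until the fourth success; negative binomial with r=4, p=0.544.
Var(Y) = r(1−p)/p² = 4·0.456 / 0.544² = 6.1634948

6.16349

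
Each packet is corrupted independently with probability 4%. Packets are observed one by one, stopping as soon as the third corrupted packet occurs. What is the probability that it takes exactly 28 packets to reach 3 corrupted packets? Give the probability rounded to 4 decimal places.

0.0081

Y = trial on which the third success occurs; negative binomial, r=3, p=0.04.
P(Y=28) = C(27,2) · p^3 · (1−p)^25
= 351 · 6.4e-05 · 0.3604 = 0.008096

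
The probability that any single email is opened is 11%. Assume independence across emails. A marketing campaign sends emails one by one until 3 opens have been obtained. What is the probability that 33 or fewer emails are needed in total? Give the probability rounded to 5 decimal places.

Finishing within 33 emails ⇔ at least 3 successes in the first 33. With X ~ Binomial(33, 0.11), P(Y ≤ 33) = 1 − P(X ≤ 2).
  k=0: C(33,0)·0.11^0·0.89^33 = 0.0213732
  k=1: C(33,1)·0.11^1·0.89^32 = 0.0871740
  k=2: C(33,2)·0.11^2·0.89^31 = 0.1723890
1 − 0.2809362 = 0.7190638

0.71906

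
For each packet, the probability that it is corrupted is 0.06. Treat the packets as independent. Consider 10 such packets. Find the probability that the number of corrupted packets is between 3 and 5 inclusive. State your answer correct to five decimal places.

0.01883

X ~ Binomial(10, 0.06); P(3 ≤ X ≤ 5) = Σ C(10,k) p^k (1−p)^(10−k) over k:
  k=3: C(10,3)·0.06^3·0.94^7 = 0.0168085
  k=4: C(10,4)·0.06^4·0.94^6 = 0.0018775
  k=5: C(10,5)·0.06^5·0.94^5 = 0.0001438
Total = 0.0188299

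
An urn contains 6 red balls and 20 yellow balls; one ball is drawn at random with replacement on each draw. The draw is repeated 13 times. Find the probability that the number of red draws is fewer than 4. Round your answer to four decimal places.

X ~ Binomial(13, 0.230769); P(X ≤ 3) = Σ C(13,k) p^k (1−p)^(13−k) over k:
  k=0: C(13,0)·0.230769^0·0.769231^13 = 0.033017
  k=1: C(13,1)·0.230769^1·0.769231^12 = 0.128766
  k=2: C(13,2)·0.230769^2·0.769231^11 = 0.231779
  k=3: C(13,3)·0.230769^3·0.769231^10 = 0.254957
Total = 0.648518

0.6485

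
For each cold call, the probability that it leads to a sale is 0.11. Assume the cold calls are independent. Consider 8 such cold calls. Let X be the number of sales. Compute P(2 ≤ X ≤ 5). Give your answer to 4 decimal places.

X ~ Binomial(8, 0.11); P(2 ≤ X ≤ 5) = Σ C(8,k) p^k (1−p)^(8−k) over k:
  k=2: C(8,2)·0.11^2·0.89^6 = 0.168377
  k=3: C(8,3)·0.11^3·0.89^5 = 0.041621
  k=4: C(8,4)·0.11^4·0.89^4 = 0.006430
  k=5: C(8,5)·0.11^5·0.89^3 = 0.000636
Total = 0.217065

0.2171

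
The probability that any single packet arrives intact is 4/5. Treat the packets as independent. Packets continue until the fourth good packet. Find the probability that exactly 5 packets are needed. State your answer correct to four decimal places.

Y = trial on which the fourth success occurs; negative binomial, r=4, p=0.80.
P(Y=5) = C(4,3) · p^4 · (1−p)^1
= 4 · 0.4096 · 0.2 = 0.327680

0.3277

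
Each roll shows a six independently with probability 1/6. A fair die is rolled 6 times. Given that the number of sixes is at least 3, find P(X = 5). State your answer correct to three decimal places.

X ~ Binomial(6, 0.166667). Want P(X=5 | X≥3) = P(X=5) / P(X≥3).
P(X=5) = C(6,5)·0.166667^5·0.833333^1 = 0.00064
P(X≥3) = 1 − 0.33490 − 0.40188 − 0.20094 = 0.06229
Ratio = 0.00064 / 0.06229 = 0.01032

0.010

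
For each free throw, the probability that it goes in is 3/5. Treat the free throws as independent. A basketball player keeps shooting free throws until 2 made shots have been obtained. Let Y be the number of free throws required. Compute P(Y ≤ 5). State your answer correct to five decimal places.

Finishing within 5 free throws ⇔ at least 2 successes in the first 5. With X ~ Binomial(5, 0.60), P(Y ≤ 5) = 1 − P(X ≤ 1).
  k=0: C(5,0)·0.60^0·0.40^5 = 0.0102400
  k=1: C(5,1)·0.60^1·0.40^4 = 0.0768000
1 − 0.0870400 = 0.9129600

0.91296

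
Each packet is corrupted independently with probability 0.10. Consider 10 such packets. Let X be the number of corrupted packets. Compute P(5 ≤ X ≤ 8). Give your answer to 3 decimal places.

X ~ Binomial(10, 0.10); P(5 ≤ X ≤ 8) = Σ C(10,k) p^k (1−p)^(10−k) over k:
  k=5: C(10,5)·0.10^5·0.90^5 = 0.00149
  k=6: C(10,6)·0.10^6·0.90^4 = 0.00014
  k=7: C(10,7)·0.10^7·0.90^3 = 0.00001
  k=8: C(10,8)·0.10^8·0.90^2 = 0.00000
Total = 0.00163

0.002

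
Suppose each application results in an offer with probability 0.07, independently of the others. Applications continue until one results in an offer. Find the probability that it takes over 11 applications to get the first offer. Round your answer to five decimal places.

0.45010

Y = number of applications to the first success; geometric, p = 0.07.
P(Y > 11) = P(first 11 all fail) = (1−p)^11 = 0.4501035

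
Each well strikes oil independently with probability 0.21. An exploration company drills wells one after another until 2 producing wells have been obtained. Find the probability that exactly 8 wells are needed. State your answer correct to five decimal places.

0.07504

Y = trial on which the second success occurs; negative binomial, r=2, p=0.21.
P(Y=8) = C(7,1) · p^2 · (1−p)^6
= 7 · 0.0441 · 0.24309 = 0.0750411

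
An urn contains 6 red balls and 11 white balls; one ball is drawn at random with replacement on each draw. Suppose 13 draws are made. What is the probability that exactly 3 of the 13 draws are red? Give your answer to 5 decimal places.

0.16177

X ~ Binomial(n=13, p=0.352941).
P(X=3) = C(13,3) · p^3 · (1−p)^10
= 286 · 0.043965 · 0.012866 = 0.1617747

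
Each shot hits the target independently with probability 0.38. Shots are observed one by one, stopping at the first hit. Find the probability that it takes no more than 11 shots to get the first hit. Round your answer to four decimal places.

Y = number of shots to the first success; geometric, p = 0.38.
P(Y ≤ 11) = 1 − (1−p)^11 = 1 − 0.005204 = 0.994796

0.9948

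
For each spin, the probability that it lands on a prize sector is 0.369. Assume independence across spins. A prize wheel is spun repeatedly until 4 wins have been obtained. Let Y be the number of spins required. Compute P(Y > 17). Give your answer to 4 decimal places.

0.0771

Needing more than 17 spins ⇔ fewer than 4 successes in the first 17. With X ~ Binomial(17, 0.369), P(Y > 17) = P(X ≤ 3).
  k=0: C(17,0)·0.369^0·0.631^17 = 0.000399
  k=1: C(17,1)·0.369^1·0.631^16 = 0.003962
  k=2: C(17,2)·0.369^2·0.631^15 = 0.018537
  k=3: C(17,3)·0.369^3·0.631^14 = 0.054200
P(X ≤ 3) = 0.077097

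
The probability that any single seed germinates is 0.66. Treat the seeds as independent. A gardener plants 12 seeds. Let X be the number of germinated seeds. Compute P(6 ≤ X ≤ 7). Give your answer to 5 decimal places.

0.31428

X ~ Binomial(12, 0.66); P(6 ≤ X ≤ 7) = Σ C(12,k) p^k (1−p)^(12−k) over k:
  k=6: C(12,6)·0.66^6·0.34^6 = 0.1179802
  k=7: C(12,7)·0.66^7·0.34^5 = 0.1963032
Total = 0.3142834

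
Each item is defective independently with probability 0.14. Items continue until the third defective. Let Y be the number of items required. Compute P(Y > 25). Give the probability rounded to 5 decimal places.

0.29997

Needing more than 25 items ⇔ fewer than 3 successes in the first 25. With X ~ Binomial(25, 0.14), P(Y > 25) = P(X ≤ 2).
  k=0: C(25,0)·0.14^0·0.86^25 = 0.0230389
  k=1: C(25,1)·0.14^1·0.86^24 = 0.0937629
  k=2: C(25,2)·0.14^2·0.86^23 = 0.1831647
P(X ≤ 2) = 0.2999664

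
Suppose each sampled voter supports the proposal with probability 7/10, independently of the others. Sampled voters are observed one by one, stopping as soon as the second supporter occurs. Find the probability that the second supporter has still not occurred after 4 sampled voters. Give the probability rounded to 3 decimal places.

0.084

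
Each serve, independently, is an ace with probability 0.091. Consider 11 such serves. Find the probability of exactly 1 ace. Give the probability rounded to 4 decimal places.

0.3855

X ~ Binomial(n=11, p=0.091).
P(X=1) = C(11,1) · p^1 · (1−p)^10
= 11 · 0.091 · 0.38516 = 0.385543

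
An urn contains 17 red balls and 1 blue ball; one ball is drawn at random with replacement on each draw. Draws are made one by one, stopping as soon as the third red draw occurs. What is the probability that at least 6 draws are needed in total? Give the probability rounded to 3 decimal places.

0.002

Needing more than 5 draws ⇔ fewer than 3 successes in the first 5. With X ~ Binomial(5, 0.944444), P(Y > 5) = P(X ≤ 2).
  k=0: C(5,0)·0.944444^0·0.055556^5 = 0.00000
  k=1: C(5,1)·0.944444^1·0.055556^4 = 0.00004
  k=2: C(5,2)·0.944444^2·0.055556^3 = 0.00153
P(X ≤ 2) = 0.00157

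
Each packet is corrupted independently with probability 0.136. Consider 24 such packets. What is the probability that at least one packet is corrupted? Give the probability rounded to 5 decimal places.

0.97005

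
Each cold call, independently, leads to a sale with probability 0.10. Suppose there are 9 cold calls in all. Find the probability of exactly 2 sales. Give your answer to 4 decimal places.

X ~ Binomial(n=9, p=0.10).
P(X=2) = C(9,2) · p^2 · (1−p)^7
= 36 · 0.01 · 0.4783 = 0.172187

0.1722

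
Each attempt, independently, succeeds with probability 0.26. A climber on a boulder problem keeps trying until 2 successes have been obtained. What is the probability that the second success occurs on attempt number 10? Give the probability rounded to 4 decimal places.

Y = trial on which the second success occurs; negative binomial, r=2, p=0.26.
P(Y=10) = C(9,1) · p^2 · (1−p)^8
= 9 · 0.0676 · 0.089919 = 0.054707

0.0547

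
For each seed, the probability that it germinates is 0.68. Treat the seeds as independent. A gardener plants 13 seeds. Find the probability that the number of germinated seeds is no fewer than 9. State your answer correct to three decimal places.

0.593

X ~ Binomial(13, 0.68); P(X ≥ 9) = Σ C(13,k) p^k (1−p)^(13−k) over k:
  k=9: C(13,9)·0.68^9·0.32^4 = 0.23307
  k=10: C(13,10)·0.68^10·0.32^3 = 0.19811
  k=11: C(13,11)·0.68^11·0.32^2 = 0.11481
  k=12: C(13,12)·0.68^12·0.32^1 = 0.04066
  k=13: C(13,13)·0.68^13·0.32^0 = 0.00665
Total = 0.59330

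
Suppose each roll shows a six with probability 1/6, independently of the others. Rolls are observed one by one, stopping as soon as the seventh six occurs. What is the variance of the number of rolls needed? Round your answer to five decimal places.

Y = total rolls until the seventh success; negative binomial with r=7, p=0.166667.
Var(Y) = r(1−p)/p² = 7·0.833333 / 0.166667² = 210.0000000

210.00000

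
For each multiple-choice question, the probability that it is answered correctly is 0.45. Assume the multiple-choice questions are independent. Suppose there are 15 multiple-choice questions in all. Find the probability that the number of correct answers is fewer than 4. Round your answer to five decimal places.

X ~ Binomial(15, 0.45); P(X ≤ 3) = Σ C(15,k) p^k (1−p)^(15−k) over k:
  k=0: C(15,0)·0.45^0·0.55^15 = 0.0001275
  k=1: C(15,1)·0.45^1·0.55^14 = 0.0015645
  k=2: C(15,2)·0.45^2·0.55^13 = 0.0089604
  k=3: C(15,3)·0.45^3·0.55^12 = 0.0317688
Total = 0.0424213

0.04242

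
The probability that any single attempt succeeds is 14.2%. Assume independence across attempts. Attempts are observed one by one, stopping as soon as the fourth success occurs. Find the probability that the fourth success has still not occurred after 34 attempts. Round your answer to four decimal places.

0.2690

Needing more than 34 attempts ⇔ fewer than 4 successes in the first 34. With X ~ Binomial(34, 0.142), P(Y > 34) = P(X ≤ 3).
  k=0: C(34,0)·0.142^0·0.858^34 = 0.005477
  k=1: C(34,1)·0.142^1·0.858^33 = 0.030821
  k=2: C(34,2)·0.142^2·0.858^32 = 0.084165
  k=3: C(34,3)·0.142^3·0.858^31 = 0.148581
P(X ≤ 3) = 0.269044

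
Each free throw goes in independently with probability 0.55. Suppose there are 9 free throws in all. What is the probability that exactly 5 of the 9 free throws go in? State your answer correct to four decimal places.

0.2600

X ~ Binomial(n=9, p=0.55).
P(X=5) = C(9,5) · p^5 · (1−p)^4
= 126 · 0.050328 · 0.041006 = 0.260036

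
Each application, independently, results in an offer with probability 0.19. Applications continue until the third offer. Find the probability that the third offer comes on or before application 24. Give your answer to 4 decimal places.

0.8612

Finishing within 24 applications ⇔ at least 3 successes in the first 24. With X ~ Binomial(24, 0.19), P(Y ≤ 24) = 1 − P(X ≤ 2).
  k=0: C(24,0)·0.19^0·0.81^24 = 0.006363
  k=1: C(24,1)·0.19^1·0.81^23 = 0.035820
  k=2: C(24,2)·0.19^2·0.81^22 = 0.096624
1 − 0.138807 = 0.861193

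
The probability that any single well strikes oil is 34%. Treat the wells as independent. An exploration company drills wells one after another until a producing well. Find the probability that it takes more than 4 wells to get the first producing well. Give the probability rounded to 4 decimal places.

0.1897

Y = number of wells to the first success; geometric, p = 0.34.
P(Y > 4) = P(first 4 all fail) = (1−p)^4 = 0.189747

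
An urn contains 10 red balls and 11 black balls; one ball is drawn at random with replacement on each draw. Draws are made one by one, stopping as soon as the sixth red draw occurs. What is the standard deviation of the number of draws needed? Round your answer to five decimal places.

Y = total draws until the sixth success; negative binomial with r=6, p=0.476190.
SD(Y) = √[r(1−p)/p²] = √(13.8600000) = 3.7229021

3.72290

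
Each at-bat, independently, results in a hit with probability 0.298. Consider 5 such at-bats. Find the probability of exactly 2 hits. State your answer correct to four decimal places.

0.3072

X ~ Binomial(n=5, p=0.298).
P(X=2) = C(5,2) · p^2 · (1−p)^3
= 10 · 0.088804 · 0.34595 = 0.307216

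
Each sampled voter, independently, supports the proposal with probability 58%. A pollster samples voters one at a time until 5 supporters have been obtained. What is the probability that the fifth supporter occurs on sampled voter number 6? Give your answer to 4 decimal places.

0.1378

Y = trial on which the fifth success occurs; negative binomial, r=5, p=0.58.
P(Y=6) = C(5,4) · p^5 · (1−p)^1
= 5 · 0.065636 · 0.42 = 0.137835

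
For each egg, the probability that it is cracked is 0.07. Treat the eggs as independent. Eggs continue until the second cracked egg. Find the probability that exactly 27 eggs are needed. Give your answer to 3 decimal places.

Y = trial on which the second success occurs; negative binomial, r=2, p=0.07.
P(Y=27) = C(26,1) · p^2 · (1−p)^25
= 26 · 0.0049 · 0.16296 = 0.02076

0.021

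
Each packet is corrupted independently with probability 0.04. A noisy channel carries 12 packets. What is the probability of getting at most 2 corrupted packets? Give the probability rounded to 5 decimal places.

0.98927

X ~ Binomial(12, 0.04); P(X ≤ 2) = Σ C(12,k) p^k (1−p)^(12−k) over k:
  k=0: C(12,0)·0.04^0·0.96^12 = 0.6127098
  k=1: C(12,1)·0.04^1·0.96^11 = 0.3063549
  k=2: C(12,2)·0.04^2·0.96^10 = 0.0702063
Total = 0.9892710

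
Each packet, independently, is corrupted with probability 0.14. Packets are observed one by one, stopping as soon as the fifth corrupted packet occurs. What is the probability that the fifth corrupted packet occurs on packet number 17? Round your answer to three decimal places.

Y = trial on which the fifth success occurs; negative binomial, r=5, p=0.14.
P(Y=17) = C(16,4) · p^5 · (1−p)^12
= 1820 · 5.3782e-05 · 0.16367 = 0.01602

0.016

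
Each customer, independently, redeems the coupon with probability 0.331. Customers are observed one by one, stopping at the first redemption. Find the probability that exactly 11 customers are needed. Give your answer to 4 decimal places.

Geometric (trials to first success), p = 0.331.
P(Y = 11) = (1−p)^10 · p = 0.017958 · 0.331 = 0.005944

0.0059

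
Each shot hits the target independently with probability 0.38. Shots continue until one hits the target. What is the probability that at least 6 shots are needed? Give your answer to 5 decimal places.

0.09161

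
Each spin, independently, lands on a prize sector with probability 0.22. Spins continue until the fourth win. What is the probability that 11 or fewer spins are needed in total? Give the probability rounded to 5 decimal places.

Finishing within 11 spins ⇔ at least 4 successes in the first 11. With X ~ Binomial(11, 0.22), P(Y ≤ 11) = 1 − P(X ≤ 3).
  k=0: C(11,0)·0.22^0·0.78^11 = 0.0650191
  k=1: C(11,1)·0.22^1·0.78^10 = 0.2017258
  k=2: C(11,2)·0.22^2·0.78^9 = 0.2844851
  k=3: C(11,3)·0.22^3·0.78^8 = 0.2407181
1 − 0.7919480 = 0.2080520

0.20805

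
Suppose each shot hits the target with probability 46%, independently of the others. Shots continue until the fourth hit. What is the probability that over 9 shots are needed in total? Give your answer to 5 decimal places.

Needing more than 9 shots ⇔ fewer than 4 successes in the first 9. With X ~ Binomial(9, 0.46), P(Y > 9) = P(X ≤ 3).
  k=0: C(9,0)·0.46^0·0.54^9 = 0.0039043
  k=1: C(9,1)·0.46^1·0.54^8 = 0.0299330
  k=2: C(9,2)·0.46^2·0.54^7 = 0.1019940
  k=3: C(9,3)·0.46^3·0.54^6 = 0.2027287
P(X ≤ 3) = 0.3385600

0.33856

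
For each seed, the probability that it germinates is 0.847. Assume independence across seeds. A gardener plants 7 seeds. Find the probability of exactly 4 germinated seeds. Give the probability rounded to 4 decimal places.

X ~ Binomial(n=7, p=0.847).
P(X=4) = C(7,4) · p^4 · (1−p)^3
= 35 · 0.51468 · 0.0035816 = 0.064517

0.0645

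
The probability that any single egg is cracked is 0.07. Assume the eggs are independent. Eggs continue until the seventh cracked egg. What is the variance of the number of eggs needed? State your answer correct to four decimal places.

1328.5714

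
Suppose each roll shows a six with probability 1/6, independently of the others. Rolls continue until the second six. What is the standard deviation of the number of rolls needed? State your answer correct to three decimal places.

Y = total rolls until the second success; negative binomial with r=2, p=0.166667.
SD(Y) = √[r(1−p)/p²] = √(60.00000) = 7.74597

7.746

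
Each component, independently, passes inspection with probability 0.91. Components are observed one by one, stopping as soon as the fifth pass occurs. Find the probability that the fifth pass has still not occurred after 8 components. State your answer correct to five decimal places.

0.00341

Needing more than 8 components ⇔ fewer than 5 successes in the first 8. With X ~ Binomial(8, 0.91), P(Y > 8) = P(X ≤ 4).
  k=0: C(8,0)·0.91^0·0.09^8 = 0.0000000
  k=1: C(8,1)·0.91^1·0.09^7 = 0.0000003
  k=2: C(8,2)·0.91^2·0.09^6 = 0.0000123
  k=3: C(8,3)·0.91^3·0.09^5 = 0.0002492
  k=4: C(8,4)·0.91^4·0.09^4 = 0.0031494
P(X ≤ 4) = 0.0034113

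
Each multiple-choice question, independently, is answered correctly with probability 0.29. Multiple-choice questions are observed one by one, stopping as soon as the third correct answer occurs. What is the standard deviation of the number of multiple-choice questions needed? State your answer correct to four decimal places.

5.0326

Y = total multiple-choice questions until the third success; negative binomial with r=3, p=0.29.
SD(Y) = √[r(1−p)/p²] = √(25.326992) = 5.032593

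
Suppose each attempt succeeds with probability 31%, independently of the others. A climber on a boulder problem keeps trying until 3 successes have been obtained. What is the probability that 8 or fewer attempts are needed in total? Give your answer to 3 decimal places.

Finishing within 8 attempts ⇔ at least 3 successes in the first 8. With X ~ Binomial(8, 0.31), P(Y ≤ 8) = 1 − P(X ≤ 2).
  k=0: C(8,0)·0.31^0·0.69^8 = 0.05138
  k=1: C(8,1)·0.31^1·0.69^7 = 0.18467
  k=2: C(8,2)·0.31^2·0.69^6 = 0.29039
1 − 0.52644 = 0.47356

0.474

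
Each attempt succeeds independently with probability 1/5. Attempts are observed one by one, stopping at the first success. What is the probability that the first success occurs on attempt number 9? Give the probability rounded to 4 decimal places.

Geometric (trials to first success), p = 0.20.
P(Y = 9) = (1−p)^8 · p = 0.16777 · 0.20 = 0.033554

0.0336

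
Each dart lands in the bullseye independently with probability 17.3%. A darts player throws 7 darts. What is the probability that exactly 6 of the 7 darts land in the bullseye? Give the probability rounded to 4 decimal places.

X ~ Binomial(n=7, p=0.173).
P(X=6) = C(7,6) · p^6 · (1−p)^1
= 7 · 2.6809e-05 · 0.827 = 0.000155

0.0002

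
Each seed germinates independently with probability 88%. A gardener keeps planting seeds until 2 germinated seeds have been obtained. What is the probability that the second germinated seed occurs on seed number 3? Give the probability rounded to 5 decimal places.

0.18586

Y = trial on which the second success occurs; negative binomial, r=2, p=0.88.
P(Y=3) = C(2,1) · p^2 · (1−p)^1
= 2 · 0.7744 · 0.12 = 0.1858560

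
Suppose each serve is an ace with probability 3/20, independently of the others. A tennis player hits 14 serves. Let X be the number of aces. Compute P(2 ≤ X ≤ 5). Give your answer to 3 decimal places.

X ~ Binomial(14, 0.15); P(2 ≤ X ≤ 5) = Σ C(14,k) p^k (1−p)^(14−k) over k:
  k=2: C(14,2)·0.15^2·0.85^12 = 0.29124
  k=3: C(14,3)·0.15^3·0.85^11 = 0.20558
  k=4: C(14,4)·0.15^4·0.85^10 = 0.09977
  k=5: C(14,5)·0.15^5·0.85^9 = 0.03521
Total = 0.63180

0.632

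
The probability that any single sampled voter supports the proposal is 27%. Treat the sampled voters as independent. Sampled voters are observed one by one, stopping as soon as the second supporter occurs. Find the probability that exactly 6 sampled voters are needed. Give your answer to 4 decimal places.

Y = trial on which the second success occurs; negative binomial, r=2, p=0.27.
P(Y=6) = C(5,1) · p^2 · (1−p)^4
= 5 · 0.0729 · 0.28398 = 0.103512

0.1035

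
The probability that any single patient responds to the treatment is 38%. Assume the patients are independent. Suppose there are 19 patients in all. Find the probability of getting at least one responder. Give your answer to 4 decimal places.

P(at least one) = 1 − P(none) = 1 − (1 − 0.38)^19
= 1 − 0.000114 = 0.999886

0.9999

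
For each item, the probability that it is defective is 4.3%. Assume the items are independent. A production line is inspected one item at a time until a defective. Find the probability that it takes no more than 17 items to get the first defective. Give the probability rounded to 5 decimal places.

Y = number of items to the first success; geometric, p = 0.043.
P(Y ≤ 17) = 1 − (1−p)^17 = 1 − 0.4736995 = 0.5263005

0.52630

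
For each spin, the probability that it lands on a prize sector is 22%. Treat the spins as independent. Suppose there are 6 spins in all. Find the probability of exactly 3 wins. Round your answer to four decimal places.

0.1011

X ~ Binomial(n=6, p=0.22).
P(X=3) = C(6,3) · p^3 · (1−p)^3
= 20 · 0.010648 · 0.47455 = 0.101061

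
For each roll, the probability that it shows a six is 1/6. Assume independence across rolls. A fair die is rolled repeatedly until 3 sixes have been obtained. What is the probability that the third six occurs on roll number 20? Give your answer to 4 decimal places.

Y = trial on which the third success occurs; negative binomial, r=3, p=0.166667.
P(Y=20) = C(19,2) · p^3 · (1−p)^17
= 171 · 0.0046296 · 0.045073 = 0.035683

0.0357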